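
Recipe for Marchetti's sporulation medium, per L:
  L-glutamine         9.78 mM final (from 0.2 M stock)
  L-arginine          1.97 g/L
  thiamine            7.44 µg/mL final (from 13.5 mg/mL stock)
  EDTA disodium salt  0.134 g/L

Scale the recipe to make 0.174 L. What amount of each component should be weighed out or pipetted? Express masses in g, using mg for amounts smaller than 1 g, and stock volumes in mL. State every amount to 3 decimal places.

L-glutamine 8.509 mL; L-arginine 342.780 mg; thiamine 0.096 mL; EDTA disodium salt 23.316 mg

Scale factor relative to 1 L: 0.174.
L-glutamine: dilute stock: 9.78 mM × 174 mL ÷ 200 mM = 8.509 mL
L-arginine: 1.97 g/L × 0.174 L = 0.34278 g = 342.780 mg
thiamine: C1V1 = C2V2 → 7.44 µg/mL × 174 mL ÷ 13500 µg/mL = 0.096 mL
EDTA disodium salt: 0.134 g/L × 0.174 L = 0.023316 g = 23.316 mg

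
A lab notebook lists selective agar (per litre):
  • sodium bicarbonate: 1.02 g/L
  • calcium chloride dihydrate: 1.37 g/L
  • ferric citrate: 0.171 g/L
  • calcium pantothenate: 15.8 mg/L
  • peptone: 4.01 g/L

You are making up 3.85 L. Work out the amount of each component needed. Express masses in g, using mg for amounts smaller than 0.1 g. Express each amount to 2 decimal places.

Scale factor relative to 1 L: 3.85.
sodium bicarbonate: 1.02 g/L × 3.85 L = 3.93 g
calcium chloride dihydrate: 1.37 g/L × 3.85 L = 5.27 g
ferric citrate: 0.171 g/L × 3.85 L = 0.66 g
calcium pantothenate: 15.8 mg/L × 3.85 L = 60.83 mg
peptone: 4.01 g/L × 3.85 L = 15.44 g

sodium bicarbonate 3.93 g; calcium chloride dihydrate 5.27 g; ferric citrate 0.66 g; calcium pantothenate 60.83 mg; peptone 15.44 g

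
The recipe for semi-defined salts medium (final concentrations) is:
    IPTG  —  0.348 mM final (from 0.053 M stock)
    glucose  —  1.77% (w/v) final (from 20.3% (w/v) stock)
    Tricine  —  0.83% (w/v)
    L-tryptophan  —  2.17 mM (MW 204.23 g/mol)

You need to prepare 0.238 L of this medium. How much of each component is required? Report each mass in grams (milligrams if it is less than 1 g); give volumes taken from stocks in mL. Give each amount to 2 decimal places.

Working volume: 0.238 L.
IPTG: C1V1 = C2V2 → 0.348 mM × 238 mL ÷ 53 mM = 1.56 mL
glucose: dilute stock: 1.77% ÷ 20.3% × 238 mL = 20.75 mL
Tricine: 0.83 g per 100 mL × 238 mL ÷ 100 = 1.98 g
L-tryptophan: 2.17 mmol/L × 204.23 mg/mmol × 0.238 L = 105.48 mg

IPTG 1.56 mL; glucose 20.75 mL; Tricine 1.98 g; L-tryptophan 105.48 mg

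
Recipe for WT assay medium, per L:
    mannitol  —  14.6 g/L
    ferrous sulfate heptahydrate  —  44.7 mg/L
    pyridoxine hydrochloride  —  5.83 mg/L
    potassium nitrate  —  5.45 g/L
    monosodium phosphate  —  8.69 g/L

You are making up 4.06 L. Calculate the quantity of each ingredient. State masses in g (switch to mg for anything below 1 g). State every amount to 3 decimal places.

Working volume: 4.06 L.
mannitol: 14.6 g/L × 4.06 L = 59.276 g
ferrous sulfate heptahydrate: 44.7 mg/L × 4.06 L = 181.482 mg
pyridoxine hydrochloride: 5.83 mg/L × 4.06 L = 23.670 mg
potassium nitrate: 5.45 g/L × 4.06 L = 22.127 g
monosodium phosphate: 8.69 g/L × 4.06 L = 35.281 g

mannitol 59.276 g; ferrous sulfate heptahydrate 181.482 mg; pyridoxine hydrochloride 23.670 mg; potassium nitrate 22.127 g; monosodium phosphate 35.281 g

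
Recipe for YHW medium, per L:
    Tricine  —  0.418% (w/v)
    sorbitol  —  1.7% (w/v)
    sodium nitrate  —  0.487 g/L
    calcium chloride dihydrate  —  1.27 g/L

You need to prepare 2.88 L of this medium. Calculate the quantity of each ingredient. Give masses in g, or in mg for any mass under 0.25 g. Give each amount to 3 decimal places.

Tricine 12.038 g; sorbitol 48.960 g; sodium nitrate 1.403 g; calcium chloride dihydrate 3.658 g

Working volume: 2.88 L.
Tricine: 0.418 g per 100 mL × 2880 mL ÷ 100 = 12.038 g
sorbitol: 1.7% w/v = 17 g/L → 17 × 2.88 L = 48.960 g
sodium nitrate: 0.487 g/L × 2.88 L = 1.403 g
calcium chloride dihydrate: 1.27 g/L × 2.88 L = 3.658 g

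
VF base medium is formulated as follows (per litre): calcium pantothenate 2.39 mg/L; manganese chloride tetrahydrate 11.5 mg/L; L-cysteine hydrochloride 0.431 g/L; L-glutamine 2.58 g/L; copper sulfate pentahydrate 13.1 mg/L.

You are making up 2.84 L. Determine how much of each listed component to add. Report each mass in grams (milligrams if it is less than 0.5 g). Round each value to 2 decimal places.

Working volume: 2.84 L.
calcium pantothenate: 2.39 mg/L × 2.84 L = 6.79 mg
manganese chloride tetrahydrate: 11.5 mg/L × 2.84 L = 32.66 mg
L-cysteine hydrochloride: 0.431 g/L × 2.84 L = 1.22 g
L-glutamine: 2.58 g/L × 2.84 L = 7.33 g
copper sulfate pentahydrate: 13.1 mg/L × 2.84 L = 37.20 mg

calcium pantothenate 6.79 mg; manganese chloride tetrahydrate 32.66 mg; L-cysteine hydrochloride 1.22 g; L-glutamine 7.33 g; copper sulfate pentahydrate 37.20 mg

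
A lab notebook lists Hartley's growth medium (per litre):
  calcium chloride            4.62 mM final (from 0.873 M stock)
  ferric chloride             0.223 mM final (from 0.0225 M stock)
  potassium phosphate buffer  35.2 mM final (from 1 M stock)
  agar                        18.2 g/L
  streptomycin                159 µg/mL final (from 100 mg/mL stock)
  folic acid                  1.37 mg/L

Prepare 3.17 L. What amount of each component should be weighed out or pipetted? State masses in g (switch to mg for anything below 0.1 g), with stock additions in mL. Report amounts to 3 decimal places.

calcium chloride 16.776 mL; ferric chloride 31.418 mL; potassium phosphate buffer 111.584 mL; agar 57.694 g; streptomycin 5.040 mL; folic acid 4.343 mg

Working volume: 3.17 L.
calcium chloride: V = C2·V2/C1 = 4.62 mM × 3170 mL ÷ 873 mM = 16.776 mL
ferric chloride: C1V1 = C2V2 → 0.223 mM × 3170 mL ÷ 22.5 mM = 31.418 mL
potassium phosphate buffer: C1V1 = C2V2 → 35.2 mM × 3170 mL ÷ 1000 mM = 111.584 mL
agar: 18.2 g/L × 3.17 L = 57.694 g
streptomycin: V = C2·V2/C1 = 159 µg/mL × 3170 mL ÷ 100000 µg/mL = 5.040 mL
folic acid: 1.37 mg/L × 3.17 L = 4.343 mg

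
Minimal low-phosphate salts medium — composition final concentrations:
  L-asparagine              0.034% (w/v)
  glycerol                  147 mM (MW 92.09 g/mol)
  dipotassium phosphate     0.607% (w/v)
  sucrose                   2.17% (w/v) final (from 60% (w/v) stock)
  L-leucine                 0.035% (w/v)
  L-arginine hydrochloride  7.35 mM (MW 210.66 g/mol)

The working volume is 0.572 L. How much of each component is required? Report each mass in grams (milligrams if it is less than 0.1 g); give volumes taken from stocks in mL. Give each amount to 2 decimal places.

L-asparagine 0.19 g; glycerol 7.74 g; dipotassium phosphate 3.47 g; sucrose 20.69 mL; L-leucine 0.20 g; L-arginine hydrochloride 0.89 g

Scale factor relative to 1 L: 0.572.
L-asparagine: 0.034% w/v = 0.34 g/L → 0.34 × 0.572 L = 0.19 g
glycerol: 147 mmol/L × 92.09 g/mol × 0.572 L ÷ 1000 = 7.74 g
dipotassium phosphate: 0.607 g per 100 mL × 572 mL ÷ 100 = 3.47 g
sucrose: dilute stock: 2.17% ÷ 60% × 572 mL = 20.69 mL
L-leucine: 0.035% w/v = 0.35 g/L → 0.35 × 0.572 L = 0.20 g
L-arginine hydrochloride: 7.35 mmol/L × 210.66 g/mol × 0.572 L ÷ 1000 = 0.89 g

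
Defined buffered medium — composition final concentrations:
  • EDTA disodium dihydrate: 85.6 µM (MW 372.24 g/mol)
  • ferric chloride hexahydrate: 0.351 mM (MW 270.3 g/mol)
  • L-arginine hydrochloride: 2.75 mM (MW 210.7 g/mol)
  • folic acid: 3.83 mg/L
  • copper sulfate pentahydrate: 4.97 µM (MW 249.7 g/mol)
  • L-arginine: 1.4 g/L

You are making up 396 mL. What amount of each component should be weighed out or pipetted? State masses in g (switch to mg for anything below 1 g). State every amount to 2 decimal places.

Target volume = 396 mL = 0.396 L.
EDTA disodium dihydrate: 85.6 µmol/L × 372.24 g/mol × 0.396 L ÷ 1000 = 12.62 mg
ferric chloride hexahydrate: 0.351 mmol/L × 270.3 mg/mmol × 0.396 L = 37.57 mg
L-arginine hydrochloride: 2.75 mmol/L × 210.7 mg/mmol × 0.396 L = 229.45 mg
folic acid: 3.83 mg/L × 0.396 L = 1.52 mg
copper sulfate pentahydrate: 4.97 µmol/L × 249.7 g/mol × 0.396 L ÷ 1000 = 0.49 mg
L-arginine: 1.4 g/L × 0.396 L = 0.5544 g = 554.40 mg

EDTA disodium dihydrate 12.62 mg; ferric chloride hexahydrate 37.57 mg; L-arginine hydrochloride 229.45 mg; folic acid 1.52 mg; copper sulfate pentahydrate 0.49 mg; L-arginine 554.40 mg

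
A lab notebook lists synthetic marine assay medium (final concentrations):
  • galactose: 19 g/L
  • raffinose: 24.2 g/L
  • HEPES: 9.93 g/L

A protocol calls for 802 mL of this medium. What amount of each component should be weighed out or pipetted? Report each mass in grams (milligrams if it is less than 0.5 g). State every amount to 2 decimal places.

Working volume: 802 mL = 0.802 L.
galactose: 19 g/L × 0.802 L = 15.24 g
raffinose: 24.2 g/L × 0.802 L = 19.41 g
HEPES: 9.93 g/L × 0.802 L = 7.96 g

galactose 15.24 g; raffinose 19.41 g; HEPES 7.96 g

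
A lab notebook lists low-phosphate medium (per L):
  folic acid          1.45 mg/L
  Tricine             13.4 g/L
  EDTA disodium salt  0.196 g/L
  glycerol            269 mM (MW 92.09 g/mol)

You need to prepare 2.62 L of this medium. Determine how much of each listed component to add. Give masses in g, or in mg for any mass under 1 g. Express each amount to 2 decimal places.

folic acid 3.80 mg; Tricine 35.11 g; EDTA disodium salt 513.52 mg; glycerol 64.90 g

Working volume: 2.62 L.
folic acid: 1.45 mg/L × 2.62 L = 3.80 mg
Tricine: 13.4 g/L × 2.62 L = 35.11 g
EDTA disodium salt: 0.196 g/L × 2.62 L = 0.51352 g = 513.52 mg
glycerol: 269 mmol/L × 92.09 g/mol × 2.62 L ÷ 1000 = 64.90 g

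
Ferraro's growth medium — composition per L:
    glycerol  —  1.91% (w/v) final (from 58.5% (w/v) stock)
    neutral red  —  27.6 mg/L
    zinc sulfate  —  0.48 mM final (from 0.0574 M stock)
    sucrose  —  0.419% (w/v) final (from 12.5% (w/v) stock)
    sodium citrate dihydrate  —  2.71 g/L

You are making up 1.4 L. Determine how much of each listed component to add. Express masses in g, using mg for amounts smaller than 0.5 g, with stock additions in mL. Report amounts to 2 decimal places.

glycerol 45.71 mL; neutral red 38.64 mg; zinc sulfate 11.71 mL; sucrose 46.93 mL; sodium citrate dihydrate 3.79 g

Working volume: 1.4 L.
glycerol: dilute stock: 1.91% ÷ 58.5% × 1400 mL = 45.71 mL
neutral red: 27.6 mg/L × 1.4 L = 38.64 mg
zinc sulfate: V = C2·V2/C1 = 0.48 mM × 1400 mL ÷ 57.4 mM = 11.71 mL
sucrose: dilute stock: 0.419% ÷ 12.5% × 1400 mL = 46.93 mL
sodium citrate dihydrate: 2.71 g/L × 1.4 L = 3.79 g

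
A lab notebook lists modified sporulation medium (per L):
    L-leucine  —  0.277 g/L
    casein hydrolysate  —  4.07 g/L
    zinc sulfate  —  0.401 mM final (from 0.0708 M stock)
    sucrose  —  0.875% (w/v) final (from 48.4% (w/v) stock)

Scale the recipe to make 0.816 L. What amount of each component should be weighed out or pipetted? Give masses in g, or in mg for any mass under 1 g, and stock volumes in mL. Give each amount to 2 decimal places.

Scale factor relative to 1 L: 0.816.
L-leucine: 0.277 g/L × 0.816 L = 0.226032 g = 226.03 mg
casein hydrolysate: 4.07 g/L × 0.816 L = 3.32 g
zinc sulfate: dilute stock: 0.401 mM × 816 mL ÷ 70.8 mM = 4.62 mL
sucrose: C1V1 = C2V2 → 0.875% ÷ 48.4% × 816 mL = 14.75 mL

L-leucine 226.03 mg; casein hydrolysate 3.32 g; zinc sulfate 4.62 mL; sucrose 14.75 mL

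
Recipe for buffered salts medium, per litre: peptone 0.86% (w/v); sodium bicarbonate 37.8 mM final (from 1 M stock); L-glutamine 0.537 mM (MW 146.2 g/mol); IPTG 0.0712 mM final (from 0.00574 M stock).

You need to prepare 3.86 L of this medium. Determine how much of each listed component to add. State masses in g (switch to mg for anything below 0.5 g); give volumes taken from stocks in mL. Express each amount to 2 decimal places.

Working volume: 3.86 L.
peptone: 0.86% w/v = 8.6 g/L → 8.6 × 3.86 L = 33.20 g
sodium bicarbonate: dilute stock: 37.8 mM × 3860 mL ÷ 1000 mM = 145.91 mL
L-glutamine: 0.537 mmol/L × 146.2 mg/mmol × 3.86 L = 303.05 mg
IPTG: V = C2·V2/C1 = 0.0712 mM × 3860 mL ÷ 5.74 mM = 47.88 mL

peptone 33.20 g; sodium bicarbonate 145.91 mL; L-glutamine 303.05 mg; IPTG 47.88 mL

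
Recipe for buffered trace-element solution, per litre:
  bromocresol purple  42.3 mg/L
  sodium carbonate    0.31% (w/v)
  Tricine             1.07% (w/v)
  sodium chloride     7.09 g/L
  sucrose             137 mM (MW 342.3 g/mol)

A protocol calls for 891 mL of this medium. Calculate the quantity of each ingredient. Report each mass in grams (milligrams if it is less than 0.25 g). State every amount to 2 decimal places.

bromocresol purple 37.69 mg; sodium carbonate 2.76 g; Tricine 9.53 g; sodium chloride 6.32 g; sucrose 41.78 g

Working volume: 891 mL = 0.891 L.
bromocresol purple: 42.3 mg/L × 0.891 L = 37.69 mg
sodium carbonate: 0.31 g per 100 mL × 891 mL ÷ 100 = 2.76 g
Tricine: 1.07 g per 100 mL × 891 mL ÷ 100 = 9.53 g
sodium chloride: 7.09 g/L × 0.891 L = 6.32 g
sucrose: 137 mmol/L × 342.3 g/mol × 0.891 L ÷ 1000 = 41.78 g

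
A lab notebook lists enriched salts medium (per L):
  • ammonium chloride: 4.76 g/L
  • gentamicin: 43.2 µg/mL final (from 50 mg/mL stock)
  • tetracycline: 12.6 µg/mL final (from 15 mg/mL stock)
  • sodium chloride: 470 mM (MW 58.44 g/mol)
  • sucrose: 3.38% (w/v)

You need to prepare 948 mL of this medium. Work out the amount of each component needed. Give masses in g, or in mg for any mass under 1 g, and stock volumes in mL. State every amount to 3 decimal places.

Scale factor relative to 1 L: 0.948.
ammonium chloride: 4.76 g/L × 0.948 L = 4.512 g
gentamicin: dilute stock: 43.2 µg/mL × 948 mL ÷ 50000 µg/mL = 0.819 mL
tetracycline: V = C2·V2/C1 = 12.6 µg/mL × 948 mL ÷ 15000 µg/mL = 0.796 mL
sodium chloride: 470 mmol/L × 58.44 g/mol × 0.948 L ÷ 1000 = 26.039 g
sucrose: 3.38 g per 100 mL × 948 mL ÷ 100 = 32.042 g

ammonium chloride 4.512 g; gentamicin 0.819 mL; tetracycline 0.796 mL; sodium chloride 26.039 g; sucrose 32.042 g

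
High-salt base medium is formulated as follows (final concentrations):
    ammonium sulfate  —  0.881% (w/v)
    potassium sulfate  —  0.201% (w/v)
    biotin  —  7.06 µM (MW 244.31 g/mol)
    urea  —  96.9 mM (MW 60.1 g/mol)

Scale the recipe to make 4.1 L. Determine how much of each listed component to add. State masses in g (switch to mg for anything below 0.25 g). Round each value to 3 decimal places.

ammonium sulfate 36.121 g; potassium sulfate 8.241 g; biotin 7.072 mg; urea 23.877 g

Scale factor relative to 1 L: 4.1.
ammonium sulfate: 0.881% w/v = 8.81 g/L → 8.81 × 4.1 L = 36.121 g
potassium sulfate: 0.201 g per 100 mL × 4100 mL ÷ 100 = 8.241 g
biotin: 7.06 µmol/L × 244.31 g/mol × 4.1 L ÷ 1000 = 7.072 mg
urea: 96.9 mmol/L × 60.1 g/mol × 4.1 L ÷ 1000 = 23.877 g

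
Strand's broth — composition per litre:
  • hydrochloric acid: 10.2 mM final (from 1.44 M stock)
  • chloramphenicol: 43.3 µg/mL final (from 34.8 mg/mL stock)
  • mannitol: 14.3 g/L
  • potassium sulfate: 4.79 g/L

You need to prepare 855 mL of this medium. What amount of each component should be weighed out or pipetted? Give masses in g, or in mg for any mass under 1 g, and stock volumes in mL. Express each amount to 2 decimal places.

Working volume: 855 mL = 0.855 L.
hydrochloric acid: V = C2·V2/C1 = 10.2 mM × 855 mL ÷ 1440 mM = 6.06 mL
chloramphenicol: C1V1 = C2V2 → 43.3 µg/mL × 855 mL ÷ 34800 µg/mL = 1.06 mL
mannitol: 14.3 g/L × 0.855 L = 12.23 g
potassium sulfate: 4.79 g/L × 0.855 L = 4.10 g

hydrochloric acid 6.06 mL; chloramphenicol 1.06 mL; mannitol 12.23 g; potassium sulfate 4.10 g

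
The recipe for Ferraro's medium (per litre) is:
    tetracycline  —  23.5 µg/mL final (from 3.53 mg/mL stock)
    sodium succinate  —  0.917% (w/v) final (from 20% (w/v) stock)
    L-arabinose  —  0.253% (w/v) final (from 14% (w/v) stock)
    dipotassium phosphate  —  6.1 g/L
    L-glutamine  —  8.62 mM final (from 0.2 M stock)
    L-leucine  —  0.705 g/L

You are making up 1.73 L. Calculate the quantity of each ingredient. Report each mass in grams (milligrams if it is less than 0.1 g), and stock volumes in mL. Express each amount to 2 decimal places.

Working volume: 1.73 L.
tetracycline: V = C2·V2/C1 = 23.5 µg/mL × 1730 mL ÷ 3530 µg/mL = 11.52 mL
sodium succinate: dilute stock: 0.917% ÷ 20% × 1730 mL = 79.32 mL
L-arabinose: dilute stock: 0.253% ÷ 14% × 1730 mL = 31.26 mL
dipotassium phosphate: 6.1 g/L × 1.73 L = 10.55 g
L-glutamine: C1V1 = C2V2 → 8.62 mM × 1730 mL ÷ 200 mM = 74.56 mL
L-leucine: 0.705 g/L × 1.73 L = 1.22 g

tetracycline 11.52 mL; sodium succinate 79.32 mL; L-arabinose 31.26 mL; dipotassium phosphate 10.55 g; L-glutamine 74.56 mL; L-leucine 1.22 g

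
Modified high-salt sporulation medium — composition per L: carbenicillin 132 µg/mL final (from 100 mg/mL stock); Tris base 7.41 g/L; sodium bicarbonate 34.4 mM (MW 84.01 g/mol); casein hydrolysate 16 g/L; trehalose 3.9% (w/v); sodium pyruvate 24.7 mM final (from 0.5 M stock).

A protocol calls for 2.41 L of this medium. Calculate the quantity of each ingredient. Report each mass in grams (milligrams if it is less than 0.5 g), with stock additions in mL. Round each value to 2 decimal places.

carbenicillin 3.18 mL; Tris base 17.86 g; sodium bicarbonate 6.96 g; casein hydrolysate 38.56 g; trehalose 93.99 g; sodium pyruvate 119.05 mL

Scale factor relative to 1 L: 2.41.
carbenicillin: V = C2·V2/C1 = 132 µg/mL × 2410 mL ÷ 100000 µg/mL = 3.18 mL
Tris base: 7.41 g/L × 2.41 L = 17.86 g
sodium bicarbonate: 34.4 mmol/L × 84.01 g/mol × 2.41 L ÷ 1000 = 6.96 g
casein hydrolysate: 16 g/L × 2.41 L = 38.56 g
trehalose: 3.9 g per 100 mL × 2410 mL ÷ 100 = 93.99 g
sodium pyruvate: V = C2·V2/C1 = 24.7 mM × 2410 mL ÷ 500 mM = 119.05 mL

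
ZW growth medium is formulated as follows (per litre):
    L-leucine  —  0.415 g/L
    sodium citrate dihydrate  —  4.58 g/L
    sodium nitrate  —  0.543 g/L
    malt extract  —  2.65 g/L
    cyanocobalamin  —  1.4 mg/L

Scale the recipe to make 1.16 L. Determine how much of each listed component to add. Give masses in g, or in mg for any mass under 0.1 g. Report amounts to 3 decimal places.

Working volume: 1.16 L.
L-leucine: 0.415 g/L × 1.16 L = 0.481 g
sodium citrate dihydrate: 4.58 g/L × 1.16 L = 5.313 g
sodium nitrate: 0.543 g/L × 1.16 L = 0.630 g
malt extract: 2.65 g/L × 1.16 L = 3.074 g
cyanocobalamin: 1.4 mg/L × 1.16 L = 1.624 mg

L-leucine 0.481 g; sodium citrate dihydrate 5.313 g; sodium nitrate 0.630 g; malt extract 3.074 g; cyanocobalamin 1.624 mg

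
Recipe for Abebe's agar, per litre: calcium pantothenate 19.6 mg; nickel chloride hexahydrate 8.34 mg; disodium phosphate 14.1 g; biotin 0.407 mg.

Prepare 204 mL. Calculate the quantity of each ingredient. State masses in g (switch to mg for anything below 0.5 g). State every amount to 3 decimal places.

calcium pantothenate 3.998 mg; nickel chloride hexahydrate 1.701 mg; disodium phosphate 2.876 g; biotin 0.083 mg

Ratio of target to recipe volume: 204 / 1000 = 0.204.
calcium pantothenate: 19.6 mg × (204 mL / 1000 mL) = 3.998 mg
nickel chloride hexahydrate: 8.34 mg × (204 mL / 1000 mL) = 1.701 mg
disodium phosphate: 14.1 g × (204 mL / 1000 mL) = 2.876 g
biotin: 0.407 mg × (204 mL / 1000 mL) = 0.083 mg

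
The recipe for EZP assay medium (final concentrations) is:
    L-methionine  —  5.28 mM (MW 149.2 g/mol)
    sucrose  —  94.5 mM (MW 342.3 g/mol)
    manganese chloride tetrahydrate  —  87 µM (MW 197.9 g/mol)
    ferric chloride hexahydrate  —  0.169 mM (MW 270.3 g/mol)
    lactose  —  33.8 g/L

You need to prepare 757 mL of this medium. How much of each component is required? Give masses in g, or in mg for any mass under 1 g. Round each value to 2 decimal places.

L-methionine 596.35 mg; sucrose 24.49 g; manganese chloride tetrahydrate 13.03 mg; ferric chloride hexahydrate 34.58 mg; lactose 25.59 g

Working volume: 757 mL = 0.757 L.
L-methionine: 5.28 mmol/L × 149.2 mg/mmol × 0.757 L = 596.35 mg
sucrose: 94.5 mmol/L × 342.3 g/mol × 0.757 L ÷ 1000 = 24.49 g
manganese chloride tetrahydrate: 87 µmol/L × 197.9 g/mol × 0.757 L ÷ 1000 = 13.03 mg
ferric chloride hexahydrate: 0.169 mmol/L × 270.3 mg/mmol × 0.757 L = 34.58 mg
lactose: 33.8 g/L × 0.757 L = 25.59 g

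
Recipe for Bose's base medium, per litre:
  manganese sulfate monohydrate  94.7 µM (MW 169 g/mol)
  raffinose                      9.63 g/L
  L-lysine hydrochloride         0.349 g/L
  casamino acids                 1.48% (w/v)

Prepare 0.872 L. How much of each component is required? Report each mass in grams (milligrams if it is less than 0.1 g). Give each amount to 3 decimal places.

Scale factor relative to 1 L: 0.872.
manganese sulfate monohydrate: 94.7 µmol/L × 169 g/mol × 0.872 L ÷ 1000 = 13.956 mg
raffinose: 9.63 g/L × 0.872 L = 8.397 g
L-lysine hydrochloride: 0.349 g/L × 0.872 L = 0.304 g
casamino acids: 1.48 g per 100 mL × 872 mL ÷ 100 = 12.906 g

manganese sulfate monohydrate 13.956 mg; raffinose 8.397 g; L-lysine hydrochloride 0.304 g; casamino acids 12.906 g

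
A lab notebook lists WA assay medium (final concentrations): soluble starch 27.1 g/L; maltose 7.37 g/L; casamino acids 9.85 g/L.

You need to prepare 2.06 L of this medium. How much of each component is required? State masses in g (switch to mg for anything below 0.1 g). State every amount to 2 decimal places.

Scale factor relative to 1 L: 2.06.
soluble starch: 27.1 g/L × 2.06 L = 55.83 g
maltose: 7.37 g/L × 2.06 L = 15.18 g
casamino acids: 9.85 g/L × 2.06 L = 20.29 g

soluble starch 55.83 g; maltose 15.18 g; casamino acids 20.29 g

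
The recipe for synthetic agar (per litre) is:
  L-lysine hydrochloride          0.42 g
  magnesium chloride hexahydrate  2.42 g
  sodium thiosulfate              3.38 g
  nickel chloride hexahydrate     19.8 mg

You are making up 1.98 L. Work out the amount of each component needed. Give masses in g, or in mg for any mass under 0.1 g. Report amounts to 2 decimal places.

Scale factor = 1980 mL / 1000 mL = 1.98.
L-lysine hydrochloride: 0.42 g × (1980 mL / 1000 mL) = 0.83 g
magnesium chloride hexahydrate: 2.42 g × (1980 mL / 1000 mL) = 4.79 g
sodium thiosulfate: 3.38 g × (1980 mL / 1000 mL) = 6.69 g
nickel chloride hexahydrate: 19.8 mg × (1980 mL / 1000 mL) = 39.20 mg

L-lysine hydrochloride 0.83 g; magnesium chloride hexahydrate 4.79 g; sodium thiosulfate 6.69 g; nickel chloride hexahydrate 39.20 mg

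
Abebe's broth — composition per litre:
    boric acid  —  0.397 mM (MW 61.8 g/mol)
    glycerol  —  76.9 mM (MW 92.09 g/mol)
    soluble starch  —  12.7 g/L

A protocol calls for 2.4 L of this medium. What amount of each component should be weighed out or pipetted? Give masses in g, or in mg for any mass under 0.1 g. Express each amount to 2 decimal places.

boric acid 58.88 mg; glycerol 17.00 g; soluble starch 30.48 g

Working volume: 2.4 L.
boric acid: 0.397 mmol/L × 61.8 mg/mmol × 2.4 L = 58.88 mg
glycerol: 76.9 mmol/L × 92.09 g/mol × 2.4 L ÷ 1000 = 17.00 g
soluble starch: 12.7 g/L × 2.4 L = 30.48 g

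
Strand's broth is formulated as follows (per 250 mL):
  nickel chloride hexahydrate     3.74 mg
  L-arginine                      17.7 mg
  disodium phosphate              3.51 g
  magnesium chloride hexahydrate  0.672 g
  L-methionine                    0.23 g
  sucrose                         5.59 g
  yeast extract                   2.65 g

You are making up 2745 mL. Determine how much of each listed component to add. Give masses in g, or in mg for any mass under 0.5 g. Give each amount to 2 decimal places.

nickel chloride hexahydrate 41.07 mg; L-arginine 194.35 mg; disodium phosphate 38.54 g; magnesium chloride hexahydrate 7.38 g; L-methionine 2.53 g; sucrose 61.38 g; yeast extract 29.10 g

Scale factor = 2745 mL / 250 mL = 10.98.
nickel chloride hexahydrate: 3.74 mg × (2745 mL / 250 mL) = 41.07 mg
L-arginine: 17.7 mg × (2745 mL / 250 mL) = 194.35 mg
disodium phosphate: 3.51 g × (2745 mL / 250 mL) = 38.54 g
magnesium chloride hexahydrate: 0.672 g × (2745 mL / 250 mL) = 7.38 g
L-methionine: 0.23 g × (2745 mL / 250 mL) = 2.53 g
sucrose: 5.59 g × (2745 mL / 250 mL) = 61.38 g
yeast extract: 2.65 g × (2745 mL / 250 mL) = 29.10 g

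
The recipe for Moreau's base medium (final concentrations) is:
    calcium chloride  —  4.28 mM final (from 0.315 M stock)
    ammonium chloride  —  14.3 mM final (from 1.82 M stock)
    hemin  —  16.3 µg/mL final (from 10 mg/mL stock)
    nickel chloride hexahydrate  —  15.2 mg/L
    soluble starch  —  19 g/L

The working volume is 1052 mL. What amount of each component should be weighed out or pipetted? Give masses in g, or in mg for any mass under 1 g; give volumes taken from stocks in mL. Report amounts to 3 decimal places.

Scale factor relative to 1 L: 1.052.
calcium chloride: dilute stock: 4.28 mM × 1052 mL ÷ 315 mM = 14.294 mL
ammonium chloride: dilute stock: 14.3 mM × 1052 mL ÷ 1820 mM = 8.266 mL
hemin: dilute stock: 16.3 µg/mL × 1052 mL ÷ 10000 µg/mL = 1.715 mL
nickel chloride hexahydrate: 15.2 mg/L × 1.052 L = 15.990 mg
soluble starch: 19 g/L × 1.052 L = 19.988 g

calcium chloride 14.294 mL; ammonium chloride 8.266 mL; hemin 1.715 mL; nickel chloride hexahydrate 15.990 mg; soluble starch 19.988 g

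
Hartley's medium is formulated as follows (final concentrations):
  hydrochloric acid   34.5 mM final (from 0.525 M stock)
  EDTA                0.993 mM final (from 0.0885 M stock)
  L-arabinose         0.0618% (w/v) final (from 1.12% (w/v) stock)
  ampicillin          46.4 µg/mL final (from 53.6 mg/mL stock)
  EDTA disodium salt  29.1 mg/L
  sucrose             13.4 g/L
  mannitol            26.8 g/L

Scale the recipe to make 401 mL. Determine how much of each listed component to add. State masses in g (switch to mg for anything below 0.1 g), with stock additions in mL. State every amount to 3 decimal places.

hydrochloric acid 26.351 mL; EDTA 4.499 mL; L-arabinose 22.127 mL; ampicillin 0.347 mL; EDTA disodium salt 11.669 mg; sucrose 5.373 g; mannitol 10.747 g

Working volume: 401 mL = 0.401 L.
hydrochloric acid: V = C2·V2/C1 = 34.5 mM × 401 mL ÷ 525 mM = 26.351 mL
EDTA: C1V1 = C2V2 → 0.993 mM × 401 mL ÷ 88.5 mM = 4.499 mL
L-arabinose: C1V1 = C2V2 → 0.0618% ÷ 1.12% × 401 mL = 22.127 mL
ampicillin: C1V1 = C2V2 → 46.4 µg/mL × 401 mL ÷ 53600 µg/mL = 0.347 mL
EDTA disodium salt: 29.1 mg/L × 0.401 L = 11.669 mg
sucrose: 13.4 g/L × 0.401 L = 5.373 g
mannitol: 26.8 g/L × 0.401 L = 10.747 g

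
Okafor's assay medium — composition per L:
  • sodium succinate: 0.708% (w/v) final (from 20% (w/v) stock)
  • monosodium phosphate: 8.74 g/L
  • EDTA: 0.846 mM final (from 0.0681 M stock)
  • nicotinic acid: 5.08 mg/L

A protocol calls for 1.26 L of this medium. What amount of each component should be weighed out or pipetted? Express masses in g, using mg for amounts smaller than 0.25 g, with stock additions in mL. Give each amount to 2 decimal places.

Working volume: 1.26 L.
sodium succinate: V = C2·V2/C1 = 0.708% ÷ 20% × 1260 mL = 44.60 mL
monosodium phosphate: 8.74 g/L × 1.26 L = 11.01 g
EDTA: C1V1 = C2V2 → 0.846 mM × 1260 mL ÷ 68.1 mM = 15.65 mL
nicotinic acid: 5.08 mg/L × 1.26 L = 6.40 mg

sodium succinate 44.60 mL; monosodium phosphate 11.01 g; EDTA 15.65 mL; nicotinic acid 6.40 mg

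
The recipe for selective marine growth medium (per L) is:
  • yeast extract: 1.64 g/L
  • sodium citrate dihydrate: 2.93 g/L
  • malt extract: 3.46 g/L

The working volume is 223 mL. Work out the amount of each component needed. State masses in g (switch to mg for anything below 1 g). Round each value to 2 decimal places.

yeast extract 365.72 mg; sodium citrate dihydrate 653.39 mg; malt extract 771.58 mg

Scale factor relative to 1 L: 0.223.
yeast extract: 1.64 g/L × 0.223 L = 0.36572 g = 365.72 mg
sodium citrate dihydrate: 2.93 g/L × 0.223 L = 0.65339 g = 653.39 mg
malt extract: 3.46 g/L × 0.223 L = 0.77158 g = 771.58 mg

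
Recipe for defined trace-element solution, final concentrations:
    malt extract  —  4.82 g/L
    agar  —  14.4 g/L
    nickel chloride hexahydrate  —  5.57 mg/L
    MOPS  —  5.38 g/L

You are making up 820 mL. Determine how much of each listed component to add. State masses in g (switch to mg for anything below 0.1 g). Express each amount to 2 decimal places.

malt extract 3.95 g; agar 11.81 g; nickel chloride hexahydrate 4.57 mg; MOPS 4.41 g

Target volume = 820 mL = 0.82 L.
malt extract: 4.82 g/L × 0.82 L = 3.95 g
agar: 14.4 g/L × 0.82 L = 11.81 g
nickel chloride hexahydrate: 5.57 mg/L × 0.82 L = 4.57 mg
MOPS: 5.38 g/L × 0.82 L = 4.41 g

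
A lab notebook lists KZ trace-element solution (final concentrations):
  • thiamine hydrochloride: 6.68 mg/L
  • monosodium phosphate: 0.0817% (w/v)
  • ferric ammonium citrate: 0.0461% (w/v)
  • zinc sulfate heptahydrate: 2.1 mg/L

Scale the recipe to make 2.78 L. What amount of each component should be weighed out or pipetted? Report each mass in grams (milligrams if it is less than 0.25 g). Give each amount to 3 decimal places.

thiamine hydrochloride 18.570 mg; monosodium phosphate 2.271 g; ferric ammonium citrate 1.282 g; zinc sulfate heptahydrate 5.838 mg

Working volume: 2.78 L.
thiamine hydrochloride: 6.68 mg/L × 2.78 L = 18.570 mg
monosodium phosphate: 0.0817% w/v = 0.817 g/L → 0.817 × 2.78 L = 2.271 g
ferric ammonium citrate: 0.0461% w/v = 0.461 g/L → 0.461 × 2.78 L = 1.282 g
zinc sulfate heptahydrate: 2.1 mg/L × 2.78 L = 5.838 mg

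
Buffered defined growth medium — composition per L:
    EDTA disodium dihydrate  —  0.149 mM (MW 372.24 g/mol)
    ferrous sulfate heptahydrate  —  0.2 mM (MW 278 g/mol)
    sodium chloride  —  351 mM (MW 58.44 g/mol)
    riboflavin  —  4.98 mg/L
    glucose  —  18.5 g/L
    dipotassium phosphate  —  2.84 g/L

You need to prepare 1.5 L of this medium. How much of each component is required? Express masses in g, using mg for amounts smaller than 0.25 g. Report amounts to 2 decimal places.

EDTA disodium dihydrate 83.20 mg; ferrous sulfate heptahydrate 83.40 mg; sodium chloride 30.77 g; riboflavin 7.47 mg; glucose 27.75 g; dipotassium phosphate 4.26 g

Scale factor relative to 1 L: 1.5.
EDTA disodium dihydrate: 0.149 mmol/L × 372.24 mg/mmol × 1.5 L = 83.20 mg
ferrous sulfate heptahydrate: 0.2 mmol/L × 278 mg/mmol × 1.5 L = 83.40 mg
sodium chloride: 351 mmol/L × 58.44 g/mol × 1.5 L ÷ 1000 = 30.77 g
riboflavin: 4.98 mg/L × 1.5 L = 7.47 mg
glucose: 18.5 g/L × 1.5 L = 27.75 g
dipotassium phosphate: 2.84 g/L × 1.5 L = 4.26 g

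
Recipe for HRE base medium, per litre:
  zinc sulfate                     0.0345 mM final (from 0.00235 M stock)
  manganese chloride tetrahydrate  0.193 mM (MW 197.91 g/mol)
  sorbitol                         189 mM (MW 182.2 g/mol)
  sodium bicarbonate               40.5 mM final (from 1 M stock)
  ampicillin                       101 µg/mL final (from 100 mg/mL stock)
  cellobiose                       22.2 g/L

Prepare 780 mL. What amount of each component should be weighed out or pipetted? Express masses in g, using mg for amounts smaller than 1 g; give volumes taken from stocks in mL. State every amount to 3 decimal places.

Target volume = 780 mL = 0.78 L.
zinc sulfate: V = C2·V2/C1 = 0.0345 mM × 780 mL ÷ 2.35 mM = 11.451 mL
manganese chloride tetrahydrate: 0.193 mmol/L × 197.91 mg/mmol × 0.78 L = 29.793 mg
sorbitol: 189 mmol/L × 182.2 g/mol × 0.78 L ÷ 1000 = 26.860 g
sodium bicarbonate: V = C2·V2/C1 = 40.5 mM × 780 mL ÷ 1000 mM = 31.590 mL
ampicillin: C1V1 = C2V2 → 101 µg/mL × 780 mL ÷ 100000 µg/mL = 0.788 mL
cellobiose: 22.2 g/L × 0.78 L = 17.316 g

zinc sulfate 11.451 mL; manganese chloride tetrahydrate 29.793 mg; sorbitol 26.860 g; sodium bicarbonate 31.590 mL; ampicillin 0.788 mL; cellobiose 17.316 g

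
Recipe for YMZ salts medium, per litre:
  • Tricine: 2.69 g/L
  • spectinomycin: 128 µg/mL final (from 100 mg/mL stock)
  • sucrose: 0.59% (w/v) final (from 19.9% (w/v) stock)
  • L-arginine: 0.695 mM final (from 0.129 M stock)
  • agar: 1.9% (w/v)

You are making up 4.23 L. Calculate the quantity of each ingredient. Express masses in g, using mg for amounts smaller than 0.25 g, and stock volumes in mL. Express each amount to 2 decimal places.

Tricine 11.38 g; spectinomycin 5.41 mL; sucrose 125.41 mL; L-arginine 22.79 mL; agar 80.37 g

Scale factor relative to 1 L: 4.23.
Tricine: 2.69 g/L × 4.23 L = 11.38 g
spectinomycin: V = C2·V2/C1 = 128 µg/mL × 4230 mL ÷ 100000 µg/mL = 5.41 mL
sucrose: V = C2·V2/C1 = 0.59% ÷ 19.9% × 4230 mL = 125.41 mL
L-arginine: V = C2·V2/C1 = 0.695 mM × 4230 mL ÷ 129 mM = 22.79 mL
agar: 1.9% w/v = 19 g/L → 19 × 4.23 L = 80.37 g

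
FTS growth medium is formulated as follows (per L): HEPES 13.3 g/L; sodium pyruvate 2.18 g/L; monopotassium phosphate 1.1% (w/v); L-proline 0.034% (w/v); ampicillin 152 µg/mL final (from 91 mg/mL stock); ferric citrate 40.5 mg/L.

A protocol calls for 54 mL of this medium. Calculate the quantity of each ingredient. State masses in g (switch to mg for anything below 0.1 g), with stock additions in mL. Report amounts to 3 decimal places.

HEPES 0.718 g; sodium pyruvate 0.118 g; monopotassium phosphate 0.594 g; L-proline 18.360 mg; ampicillin 0.090 mL; ferric citrate 2.187 mg

Working volume: 54 mL = 0.054 L.
HEPES: 13.3 g/L × 0.054 L = 0.718 g
sodium pyruvate: 2.18 g/L × 0.054 L = 0.118 g
monopotassium phosphate: 1.1 g per 100 mL × 54 mL ÷ 100 = 0.594 g
L-proline: 0.034% w/v = 0.34 g/L → 0.34 × 0.054 L = 0.01836 g = 18.360 mg
ampicillin: C1V1 = C2V2 → 152 µg/mL × 54 mL ÷ 91000 µg/mL = 0.090 mL
ferric citrate: 40.5 mg/L × 0.054 L = 2.187 mg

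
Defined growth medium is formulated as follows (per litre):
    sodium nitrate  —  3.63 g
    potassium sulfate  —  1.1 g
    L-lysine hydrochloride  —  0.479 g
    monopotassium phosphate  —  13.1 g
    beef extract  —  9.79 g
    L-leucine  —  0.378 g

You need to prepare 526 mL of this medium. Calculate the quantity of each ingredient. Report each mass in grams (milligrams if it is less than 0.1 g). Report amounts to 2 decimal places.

Ratio of target to recipe volume: 526 / 1000 = 0.526.
sodium nitrate: 3.63 g × (526 mL / 1000 mL) = 1.91 g
potassium sulfate: 1.1 g × (526 mL / 1000 mL) = 0.58 g
L-lysine hydrochloride: 0.479 g × (526 mL / 1000 mL) = 0.25 g
monopotassium phosphate: 13.1 g × (526 mL / 1000 mL) = 6.89 g
beef extract: 9.79 g × (526 mL / 1000 mL) = 5.15 g
L-leucine: 0.378 g × (526 mL / 1000 mL) = 0.20 g

sodium nitrate 1.91 g; potassium sulfate 0.58 g; L-lysine hydrochloride 0.25 g; monopotassium phosphate 6.89 g; beef extract 5.15 g; L-leucine 0.20 g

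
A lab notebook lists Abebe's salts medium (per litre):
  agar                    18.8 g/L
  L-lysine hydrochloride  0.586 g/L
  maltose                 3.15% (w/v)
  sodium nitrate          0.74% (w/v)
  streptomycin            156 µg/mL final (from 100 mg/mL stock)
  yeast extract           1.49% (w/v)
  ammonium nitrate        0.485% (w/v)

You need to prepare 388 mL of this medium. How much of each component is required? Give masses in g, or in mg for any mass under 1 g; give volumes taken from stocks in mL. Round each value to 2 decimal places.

agar 7.29 g; L-lysine hydrochloride 227.37 mg; maltose 12.22 g; sodium nitrate 2.87 g; streptomycin 0.61 mL; yeast extract 5.78 g; ammonium nitrate 1.88 g

Target volume = 388 mL = 0.388 L.
agar: 18.8 g/L × 0.388 L = 7.29 g
L-lysine hydrochloride: 0.586 g/L × 0.388 L = 0.227368 g = 227.37 mg
maltose: 3.15 g per 100 mL × 388 mL ÷ 100 = 12.22 g
sodium nitrate: 0.74 g per 100 mL × 388 mL ÷ 100 = 2.87 g
streptomycin: dilute stock: 156 µg/mL × 388 mL ÷ 100000 µg/mL = 0.61 mL
yeast extract: 1.49 g per 100 mL × 388 mL ÷ 100 = 5.78 g
ammonium nitrate: 0.485 g per 100 mL × 388 mL ÷ 100 = 1.88 g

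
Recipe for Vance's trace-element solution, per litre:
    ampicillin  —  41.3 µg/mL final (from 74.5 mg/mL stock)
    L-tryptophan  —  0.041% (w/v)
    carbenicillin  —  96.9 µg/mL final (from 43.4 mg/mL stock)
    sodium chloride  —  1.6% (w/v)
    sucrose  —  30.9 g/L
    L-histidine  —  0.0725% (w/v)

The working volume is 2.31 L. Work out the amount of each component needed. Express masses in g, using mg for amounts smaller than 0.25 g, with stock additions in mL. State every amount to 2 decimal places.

ampicillin 1.28 mL; L-tryptophan 0.95 g; carbenicillin 5.16 mL; sodium chloride 36.96 g; sucrose 71.38 g; L-histidine 1.67 g

Scale factor relative to 1 L: 2.31.
ampicillin: V = C2·V2/C1 = 41.3 µg/mL × 2310 mL ÷ 74500 µg/mL = 1.28 mL
L-tryptophan: 0.041% w/v = 0.41 g/L → 0.41 × 2.31 L = 0.95 g
carbenicillin: V = C2·V2/C1 = 96.9 µg/mL × 2310 mL ÷ 43400 µg/mL = 5.16 mL
sodium chloride: 1.6% w/v = 16 g/L → 16 × 2.31 L = 36.96 g
sucrose: 30.9 g/L × 2.31 L = 71.38 g
L-histidine: 0.0725 g per 100 mL × 2310 mL ÷ 100 = 1.67 g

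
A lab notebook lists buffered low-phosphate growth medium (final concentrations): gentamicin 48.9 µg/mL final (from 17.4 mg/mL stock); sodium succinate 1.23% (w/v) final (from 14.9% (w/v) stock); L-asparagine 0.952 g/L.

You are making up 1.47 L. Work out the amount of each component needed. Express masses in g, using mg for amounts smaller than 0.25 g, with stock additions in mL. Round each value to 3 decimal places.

Scale factor relative to 1 L: 1.47.
gentamicin: V = C2·V2/C1 = 48.9 µg/mL × 1470 mL ÷ 17400 µg/mL = 4.131 mL
sodium succinate: V = C2·V2/C1 = 1.23% ÷ 14.9% × 1470 mL = 121.349 mL
L-asparagine: 0.952 g/L × 1.47 L = 1.399 g

gentamicin 4.131 mL; sodium succinate 121.349 mL; L-asparagine 1.399 g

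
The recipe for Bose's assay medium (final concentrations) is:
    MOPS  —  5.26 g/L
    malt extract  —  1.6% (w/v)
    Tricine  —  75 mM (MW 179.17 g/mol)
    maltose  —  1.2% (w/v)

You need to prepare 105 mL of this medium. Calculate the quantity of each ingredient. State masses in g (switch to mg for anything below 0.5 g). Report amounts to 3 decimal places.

MOPS 0.552 g; malt extract 1.680 g; Tricine 1.411 g; maltose 1.260 g

Target volume = 105 mL = 0.105 L.
MOPS: 5.26 g/L × 0.105 L = 0.552 g
malt extract: 1.6 g per 100 mL × 105 mL ÷ 100 = 1.680 g
Tricine: 75 mmol/L × 179.17 g/mol × 0.105 L ÷ 1000 = 1.411 g
maltose: 1.2% w/v = 12 g/L → 12 × 0.105 L = 1.260 g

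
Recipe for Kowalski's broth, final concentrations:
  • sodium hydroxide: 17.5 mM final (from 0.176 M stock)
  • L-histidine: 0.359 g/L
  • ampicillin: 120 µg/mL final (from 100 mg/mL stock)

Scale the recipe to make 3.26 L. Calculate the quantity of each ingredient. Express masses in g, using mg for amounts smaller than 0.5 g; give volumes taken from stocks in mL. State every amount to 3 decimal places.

Scale factor relative to 1 L: 3.26.
sodium hydroxide: C1V1 = C2V2 → 17.5 mM × 3260 mL ÷ 176 mM = 324.148 mL
L-histidine: 0.359 g/L × 3.26 L = 1.170 g
ampicillin: C1V1 = C2V2 → 120 µg/mL × 3260 mL ÷ 100000 µg/mL = 3.912 mL

sodium hydroxide 324.148 mL; L-histidine 1.170 g; ampicillin 3.912 mL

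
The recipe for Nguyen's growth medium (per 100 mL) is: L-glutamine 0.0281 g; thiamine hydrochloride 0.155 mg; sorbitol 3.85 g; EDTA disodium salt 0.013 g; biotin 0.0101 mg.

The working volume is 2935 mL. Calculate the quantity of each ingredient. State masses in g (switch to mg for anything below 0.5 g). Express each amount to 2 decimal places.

L-glutamine 0.82 g; thiamine hydrochloride 4.55 mg; sorbitol 113.00 g; EDTA disodium salt 381.55 mg; biotin 0.30 mg

Ratio of target to recipe volume: 2935 / 100 = 29.35.
L-glutamine: 0.0281 g × (2935 mL / 100 mL) = 0.82 g
thiamine hydrochloride: 0.155 mg × (2935 mL / 100 mL) = 4.55 mg
sorbitol: 3.85 g × (2935 mL / 100 mL) = 113.00 g
EDTA disodium salt: 0.013 g × (2935 mL / 100 mL) = 0.38155 g = 381.55 mg
biotin: 0.0101 mg × (2935 mL / 100 mL) = 0.30 mg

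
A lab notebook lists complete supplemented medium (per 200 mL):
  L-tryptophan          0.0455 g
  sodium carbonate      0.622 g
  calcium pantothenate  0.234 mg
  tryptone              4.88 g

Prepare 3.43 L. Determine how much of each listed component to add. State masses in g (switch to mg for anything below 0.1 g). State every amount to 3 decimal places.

L-tryptophan 0.780 g; sodium carbonate 10.667 g; calcium pantothenate 4.013 mg; tryptone 83.692 g

Ratio of target to recipe volume: 3430 / 200 = 17.15.
L-tryptophan: 0.0455 g × (3430 mL / 200 mL) = 0.780 g
sodium carbonate: 0.622 g × (3430 mL / 200 mL) = 10.667 g
calcium pantothenate: 0.234 mg × (3430 mL / 200 mL) = 4.013 mg
tryptone: 4.88 g × (3430 mL / 200 mL) = 83.692 g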